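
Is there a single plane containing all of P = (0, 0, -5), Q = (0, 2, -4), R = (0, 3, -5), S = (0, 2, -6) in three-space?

A normal to the plane through P, Q, R is n = PQ × PR = (-3, 0, 0).
The plane has equation n·X = 0. For S: n·S = 0.
Equal, so S lies in the plane and all four are coplanar.

Yes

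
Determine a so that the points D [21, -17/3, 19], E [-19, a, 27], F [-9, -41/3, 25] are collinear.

-49/3

Direction DF = (-30, -8, 6). From the x-coordinate of E, the parameter along the line is τ = (-19 − 21)/(-30) = 4/3.
Then a = (-17/3) + 4/3·(-8) = -49/3.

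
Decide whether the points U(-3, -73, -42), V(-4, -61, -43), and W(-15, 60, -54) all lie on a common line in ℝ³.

No

UV = (-1, 12, -1), UW = (-12, 133, -12).
UV × UW = (-11, 0, 11).
The cross product is nonzero, so the points do not lie on one line.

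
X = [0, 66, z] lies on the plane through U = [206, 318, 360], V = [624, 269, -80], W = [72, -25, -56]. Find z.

148

The plane through U, V, W has equation −130536x + 232848y − 149940z = -6823152.
Substituting X: (-149940)z + (15367968) = -6823152, so z = 148.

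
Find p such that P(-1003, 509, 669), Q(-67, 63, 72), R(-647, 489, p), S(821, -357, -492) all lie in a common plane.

556

Normal to plane PQS: n = (804, -2232, 2928); plane equation n·X = 16332.
Requiring n·R = 16332: (2928)p + (-1611636) = 16332.
So p = 556.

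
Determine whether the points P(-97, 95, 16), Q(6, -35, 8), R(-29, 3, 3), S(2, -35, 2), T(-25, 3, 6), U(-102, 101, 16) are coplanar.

No

The plane through P, Q, R has normal n = PQ × PR = (954, 795, -636) and equation n·X = -27189.
Checking the remaining points: n·S = -27189, n·T = -25281, n·U = -27189.
Since n·T = -25281 ≠ -27189, T is off the plane and the points are not all coplanar.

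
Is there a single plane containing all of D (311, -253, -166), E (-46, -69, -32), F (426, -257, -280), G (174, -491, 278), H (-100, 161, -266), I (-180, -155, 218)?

No

The plane through D, E, F has normal n = DE × DF = (-20440, -25288, -19732) and equation n·P = 3316536.
Checking the remaining points: n·G = 3374352, n·H = 3221344, n·I = 3297264.
Since n·G = 3374352 ≠ 3316536, G is off the plane and the points are not all coplanar.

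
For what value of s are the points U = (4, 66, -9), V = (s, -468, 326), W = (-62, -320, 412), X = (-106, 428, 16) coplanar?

14

The points are coplanar iff UV · (UW × UX) = 0.
Expanding, this is linear in s: (-162052)s + (2268728) = 0.
So s = 14.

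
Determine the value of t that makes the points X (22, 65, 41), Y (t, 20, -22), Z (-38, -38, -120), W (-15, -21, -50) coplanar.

-2

Normal to plane XZW: n = (-4473, 497, 1349); plane equation n·P = -10792.
Requiring n·Y = -10792: (-4473)t + (-19738) = -10792.
So t = -2.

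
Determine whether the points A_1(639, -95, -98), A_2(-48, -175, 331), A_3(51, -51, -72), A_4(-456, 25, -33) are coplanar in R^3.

The four points are coplanar iff the 3×3 determinant with rows A_1A_2, A_1A_3, A_1A_4 is zero.
Rows: (-687, -80, 429), (-588, 44, 26), (-1095, 120, 65).
Expanding along the first row: (-687)(-260) − (-80)(-9750) + (429)(-22380) = -10202400.
Nonzero ⇒ not coplanar.

No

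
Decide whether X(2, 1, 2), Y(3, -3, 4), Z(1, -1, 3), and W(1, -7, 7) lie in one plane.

No

With X as base: XY = (1, -4, 2), XZ = (-1, -2, 1), XW = (-1, -8, 5).
XZ × XW = (-2, 4, 6).
XY · (XZ × XW) = -6.
Since -6 ≠ 0, the four points are not coplanar.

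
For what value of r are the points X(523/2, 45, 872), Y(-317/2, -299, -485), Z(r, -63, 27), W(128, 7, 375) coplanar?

49/2

Normal to plane XYW: n = (119402, -55161/2, -29964); plane equation n·P = 7707785/2.
Requiring n·Z = 7707785/2: (119402)r + (1857087/2) = 7707785/2.
So r = 49/2.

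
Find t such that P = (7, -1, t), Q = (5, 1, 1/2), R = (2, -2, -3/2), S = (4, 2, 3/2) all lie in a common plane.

The points are coplanar iff PQ · (PR × PS) = 0.
Expanding, this is linear in t: (6)t + (9) = 0.
So t = -3/2.

-3/2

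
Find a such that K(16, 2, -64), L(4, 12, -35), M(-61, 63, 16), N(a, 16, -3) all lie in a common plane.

0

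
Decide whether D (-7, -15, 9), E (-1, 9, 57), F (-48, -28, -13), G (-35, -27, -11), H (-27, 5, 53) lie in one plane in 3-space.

The plane through D, E, F has normal n = DE × DF = (96, -1836, 906) and equation n·P = 35022.
Checking the remaining points: n·G = 36246, n·H = 36246.
Since n·G = 36246 ≠ 35022, G is off the plane and the points are not all coplanar.

No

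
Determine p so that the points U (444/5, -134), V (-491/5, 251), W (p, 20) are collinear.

14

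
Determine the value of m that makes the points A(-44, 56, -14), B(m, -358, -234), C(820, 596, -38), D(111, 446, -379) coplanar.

Normal to plane ACD: n = (-187740, 311640, 253260); plane equation n·P = 22166760.
Requiring n·B = 22166760: (-187740)m + (-170829960) = 22166760.
So m = -1028.

-1028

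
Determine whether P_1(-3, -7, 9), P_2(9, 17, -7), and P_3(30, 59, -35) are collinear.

P_1P_2 = (12, 24, -16), P_1P_3 = (33, 66, -44).
P_1P_2 × P_1P_3 = (0, 0, 0).
The cross product vanishes, so the three points are collinear.

Yes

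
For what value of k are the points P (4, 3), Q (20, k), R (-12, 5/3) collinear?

The three points are collinear iff det[PQ; PR] = 0.
This determinant is linear in k: (16)k + (-208/3) = 0, so k = 13/3.

13/3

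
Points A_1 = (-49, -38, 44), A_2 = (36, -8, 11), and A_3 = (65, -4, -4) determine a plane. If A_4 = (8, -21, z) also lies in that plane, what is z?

A normal to the plane is n = A_1A_2 × A_1A_3 = (-318, 318, -530).
A_4 lies in the plane iff n · A_1A_4 = 0.
This gives (-530)z + (10600) = 0, so z = 20.

20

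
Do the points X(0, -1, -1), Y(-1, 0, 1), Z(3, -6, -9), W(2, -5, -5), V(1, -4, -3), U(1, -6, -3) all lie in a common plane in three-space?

The plane through X, Y, Z has normal n = XY × XZ = (2, -2, 2) and equation n·P = 0.
Checking the remaining points: n·W = 4, n·V = 4, n·U = 8.
Since n·W = 4 ≠ 0, W is off the plane and the points are not all coplanar.

No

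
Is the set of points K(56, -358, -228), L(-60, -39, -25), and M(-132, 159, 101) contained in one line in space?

Yes

KL = (-116, 319, 203), KM = (-188, 517, 329).
Each component of KM is 47/29 times the corresponding component of KL, so KM = 47/29·KL and the points are collinear.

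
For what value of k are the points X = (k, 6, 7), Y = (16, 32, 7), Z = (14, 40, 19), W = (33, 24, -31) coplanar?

Coplanarity ⇔ det[XY; XZ; XW] = 0.
Expanding, this is linear in k: (208)k + (0) = 0.
So k = 0.

0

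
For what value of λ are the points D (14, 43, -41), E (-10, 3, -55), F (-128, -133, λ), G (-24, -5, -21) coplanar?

43

Coplanarity ⇔ det[DE; DF; DG] = 0.
Expanding, this is linear in λ: (368)λ + (-15824) = 0.
So λ = 43.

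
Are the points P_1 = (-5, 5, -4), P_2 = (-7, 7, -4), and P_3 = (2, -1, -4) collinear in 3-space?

P_1P_2 = (-2, 2, 0), P_1P_3 = (7, -6, 0).
Comparing components 1 and 2: (-2)(-6) − (2)(7) = -2 ≠ 0, so P_1P_2 and P_1P_3 are not parallel and the points are not collinear.

No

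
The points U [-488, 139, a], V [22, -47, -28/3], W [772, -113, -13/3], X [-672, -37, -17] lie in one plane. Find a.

-13/3

Coplanarity ⇔ det[UV; UW; UX] = 0.
Expanding, this is linear in a: (38304)a + (165984) = 0.
So a = -13/3.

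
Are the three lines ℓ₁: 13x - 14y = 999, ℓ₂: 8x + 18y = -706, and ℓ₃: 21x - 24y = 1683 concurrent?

No

Lines aᵢx + bᵢy = cᵢ with pairwise distinct directions are concurrent exactly when det[aᵢ bᵢ cᵢ] = 0.
Here the determinant is 180.
Nonzero, so no common point exists.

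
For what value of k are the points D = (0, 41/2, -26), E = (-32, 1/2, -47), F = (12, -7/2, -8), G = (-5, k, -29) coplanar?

33/2

Normal to plane DEF: n = (-864, 324, 1008); plane equation n·P = -19566.
Requiring n·G = -19566: (324)k + (-24912) = -19566.
So k = 33/2.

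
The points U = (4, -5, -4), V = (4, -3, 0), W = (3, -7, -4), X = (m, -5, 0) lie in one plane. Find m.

Coplanarity ⇔ det[UV; UW; UX] = 0.
Expanding, this is linear in m: (8)m + (-24) = 0.
So m = 3.

3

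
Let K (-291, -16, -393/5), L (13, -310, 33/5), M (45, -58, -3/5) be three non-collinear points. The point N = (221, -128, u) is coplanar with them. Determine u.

43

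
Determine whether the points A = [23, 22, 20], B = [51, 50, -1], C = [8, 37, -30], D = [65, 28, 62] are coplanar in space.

Yes

With A as base: AB = (28, 28, -21), AC = (-15, 15, -50), AD = (42, 6, 42).
AC × AD = (930, -1470, -720).
AB · (AC × AD) = 0.
The scalar triple product vanishes, so the four points are coplanar.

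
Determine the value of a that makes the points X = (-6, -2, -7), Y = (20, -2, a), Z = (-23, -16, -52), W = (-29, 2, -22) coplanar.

The points are coplanar iff XY · (XZ × XW) = 0.
Expanding, this is linear in a: (-390)a + (7410) = 0.
So a = 19.

19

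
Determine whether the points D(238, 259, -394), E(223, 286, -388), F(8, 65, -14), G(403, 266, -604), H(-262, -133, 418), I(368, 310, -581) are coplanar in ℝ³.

The plane through D, E, F has normal n = DE × DF = (11424, 4320, 9120) and equation n·P = 244512.
Checking the remaining points: n·G = 244512, n·H = 244512, n·I = 244512.
All equal 244512, so all 6 points lie in one plane.

Yes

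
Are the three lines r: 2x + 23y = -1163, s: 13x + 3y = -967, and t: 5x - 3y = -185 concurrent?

Yes

Intersecting r and s: solving the 2×2 system gives (x, y) = (-64, -45).
Substitute into t: (5)(-64) + (-3)(-45) = -185.
This equals -185, so (-64, -45) lies on all three lines and they are concurrent.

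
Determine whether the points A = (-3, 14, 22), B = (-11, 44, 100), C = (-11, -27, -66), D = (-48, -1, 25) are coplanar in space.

No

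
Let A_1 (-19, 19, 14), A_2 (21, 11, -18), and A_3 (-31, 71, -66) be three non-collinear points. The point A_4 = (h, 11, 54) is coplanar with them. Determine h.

-41

A normal to the plane is n = A_1A_2 × A_1A_3 = (2304, 3584, 1984).
A_4 lies in the plane iff n · A_1A_4 = 0.
This gives (2304)h + (94464) = 0, so h = -41.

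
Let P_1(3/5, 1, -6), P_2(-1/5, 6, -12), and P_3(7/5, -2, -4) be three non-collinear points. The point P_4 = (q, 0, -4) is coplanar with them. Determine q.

The plane through P_1, P_2, P_3 has equation −8x − (16/5)y − (8/5)z = 8/5.
Substituting P_4: (-8)q + (32/5) = 8/5, so q = 3/5.

3/5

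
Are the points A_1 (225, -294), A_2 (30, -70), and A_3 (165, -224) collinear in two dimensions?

No

A_1A_2 = (-195, 224), A_1A_3 = (-60, 70).
If collinear, A_1A_3 would be a scalar multiple of A_1A_2. But (-195)·(70) ≠ (224)·(-60) (difference -210), so they are not parallel; the points are not collinear.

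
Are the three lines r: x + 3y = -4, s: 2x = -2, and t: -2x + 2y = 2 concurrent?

Intersecting r and s: solving the 2×2 system gives (x, y) = (-1, -1).
Substitute into t: (-2)(-1) + (2)(-1) = 0.
But t requires 2 ≠ 0, so the three lines have no common point.

No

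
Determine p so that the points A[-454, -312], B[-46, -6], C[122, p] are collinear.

120

The three points are collinear iff det[AB; AC] = 0.
This determinant is linear in p: (408)p + (-48960) = 0, so p = 120.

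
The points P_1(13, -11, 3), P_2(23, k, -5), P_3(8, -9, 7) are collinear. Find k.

-15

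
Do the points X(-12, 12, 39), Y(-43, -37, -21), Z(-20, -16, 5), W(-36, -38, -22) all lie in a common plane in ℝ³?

With X as base: XY = (-31, -49, -60), XZ = (-8, -28, -34), XW = (-24, -50, -61).
XZ × XW = (8, 328, -272).
XY · (XZ × XW) = 0.
The scalar triple product vanishes, so the four points are coplanar.

Yes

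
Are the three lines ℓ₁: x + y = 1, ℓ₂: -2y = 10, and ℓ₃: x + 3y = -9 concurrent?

Lines aᵢx + bᵢy = cᵢ with pairwise distinct directions are concurrent exactly when det[aᵢ bᵢ cᵢ] = 0.
Here the determinant is 0.
It vanishes, so the lines are concurrent at (6, -5).

Yes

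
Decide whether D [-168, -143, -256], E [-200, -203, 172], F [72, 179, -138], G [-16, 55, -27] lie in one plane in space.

The four points are coplanar iff the 3×3 determinant with rows DE, DF, DG is zero.
Rows: (-32, -60, 428), (240, 322, 118), (152, 198, 229).
Expanding along the first row: (-32)(50374) − (-60)(37024) + (428)(-1424) = 0.
Zero determinant ⇒ coplanar.

Yes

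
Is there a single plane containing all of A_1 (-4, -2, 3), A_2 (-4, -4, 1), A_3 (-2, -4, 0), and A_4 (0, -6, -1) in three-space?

No

With A_1 as base: A_1A_2 = (0, -2, -2), A_1A_3 = (2, -2, -3), A_1A_4 = (4, -4, -4).
A_1A_3 × A_1A_4 = (-4, -4, 0).
A_1A_2 · (A_1A_3 × A_1A_4) = 8.
Since 8 ≠ 0, the four points are not coplanar.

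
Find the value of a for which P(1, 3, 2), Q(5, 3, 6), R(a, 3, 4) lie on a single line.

3

Direction PQ = (4, 0, 4). From the z-coordinate of R, the parameter along the line is τ = (4 − 2)/4 = 1/2.
Then a = 1 + 1/2·(4) = 3.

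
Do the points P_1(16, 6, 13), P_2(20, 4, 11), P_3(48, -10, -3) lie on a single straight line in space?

Yes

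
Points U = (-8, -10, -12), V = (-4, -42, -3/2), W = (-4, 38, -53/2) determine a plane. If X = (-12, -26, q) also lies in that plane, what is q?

The plane through U, V, W has equation −40x + 100y + 320z = -4520.
Substituting X: (320)q + (-2120) = -4520, so q = -15/2.

-15/2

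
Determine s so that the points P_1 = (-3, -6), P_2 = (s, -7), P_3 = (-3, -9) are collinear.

-3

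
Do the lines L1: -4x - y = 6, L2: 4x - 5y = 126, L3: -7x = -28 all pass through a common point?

Yes

Intersecting L1 and L2: solving the 2×2 system gives (x, y) = (4, -22).
Substitute into L3: (-7)(4) + (0)(-22) = -28.
This equals -28, so (4, -22) lies on all three lines and they are concurrent.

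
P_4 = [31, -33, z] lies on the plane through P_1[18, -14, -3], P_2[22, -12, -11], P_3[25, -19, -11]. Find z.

-11

The plane through P_1, P_2, P_3 has equation −56x − 24y − 34z = -570.
Substituting P_4: (-34)z + (-944) = -570, so z = -11.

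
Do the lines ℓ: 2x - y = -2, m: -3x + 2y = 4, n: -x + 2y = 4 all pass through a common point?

Yes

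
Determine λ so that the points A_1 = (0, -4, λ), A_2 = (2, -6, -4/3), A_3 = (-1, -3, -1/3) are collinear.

Direction A_2A_3 = (-3, 3, 1). From the x-coordinate of A_1, the parameter along the line is τ = (0 − 2)/(-3) = 2/3.
Then λ = (-4/3) + 2/3·(1) = -2/3.

-2/3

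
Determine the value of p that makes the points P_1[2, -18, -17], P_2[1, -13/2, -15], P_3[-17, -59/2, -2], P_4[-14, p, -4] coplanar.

Coplanarity ⇔ det[P_1P_2; P_1P_3; P_1P_4] = 0.
Expanding, this is linear in p: (-23)p + (-552) = 0.
So p = -24.

-24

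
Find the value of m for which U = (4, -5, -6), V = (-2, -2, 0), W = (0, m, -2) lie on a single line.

Direction UV = (-6, 3, 6). From the x-coordinate of W, the parameter along the line is τ = (0 − 4)/(-6) = 2/3.
Then m = (-5) + 2/3·(3) = -3.

-3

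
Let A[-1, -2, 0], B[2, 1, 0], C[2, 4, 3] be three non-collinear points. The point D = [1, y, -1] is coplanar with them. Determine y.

A normal to the plane is n = AB × AC = (9, -9, 9).
D lies in the plane iff n · AD = 0.
This gives (-9)y + (-9) = 0, so y = -1.

-1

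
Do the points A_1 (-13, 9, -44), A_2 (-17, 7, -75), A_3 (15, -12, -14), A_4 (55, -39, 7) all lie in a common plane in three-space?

No

With A_1 as base: A_1A_2 = (-4, -2, -31), A_1A_3 = (28, -21, 30), A_1A_4 = (68, -48, 51).
A_1A_3 × A_1A_4 = (369, 612, 84).
A_1A_2 · (A_1A_3 × A_1A_4) = -5304.
Since -5304 ≠ 0, the four points are not coplanar.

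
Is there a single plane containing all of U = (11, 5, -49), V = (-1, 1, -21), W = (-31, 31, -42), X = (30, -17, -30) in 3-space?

No

The four points are coplanar iff the 3×3 determinant with rows UV, UW, UX is zero.
Rows: (-12, -4, 28), (-42, 26, 7), (19, -22, 19).
Expanding along the first row: (-12)(648) − (-4)(-931) + (28)(430) = 540.
Nonzero ⇒ not coplanar.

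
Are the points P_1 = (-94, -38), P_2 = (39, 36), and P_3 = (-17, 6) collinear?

P_1P_2 = (133, 74), P_1P_3 = (77, 44).
If collinear, P_1P_3 would be a scalar multiple of P_1P_2. But (133)·(44) ≠ (74)·(77) (difference 154), so they are not parallel; the points are not collinear.

No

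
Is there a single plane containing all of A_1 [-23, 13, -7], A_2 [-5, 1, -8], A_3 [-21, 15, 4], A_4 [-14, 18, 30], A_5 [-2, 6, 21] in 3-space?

No

The plane through A_1, A_2, A_3 has normal n = A_1A_2 × A_1A_3 = (-130, -200, 60) and equation n·P = -30.
Checking the remaining points: n·A_4 = 20, n·A_5 = 320.
Since n·A_4 = 20 ≠ -30, A_4 is off the plane and the points are not all coplanar.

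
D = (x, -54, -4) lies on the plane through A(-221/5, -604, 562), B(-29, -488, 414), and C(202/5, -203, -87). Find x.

The plane through A, B, C has equation −15936x − 2656y − (18592/5)z = 1094272/5.
Substituting D: (-15936)x + (791488/5) = 1094272/5, so x = -19/5.

-19/5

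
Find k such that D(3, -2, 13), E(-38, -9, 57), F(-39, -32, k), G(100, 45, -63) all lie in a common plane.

37

Normal to plane DEG: n = (-1536, 1152, -1248); plane equation n·P = -23136.
Requiring n·F = -23136: (-1248)k + (23040) = -23136.
So k = 37.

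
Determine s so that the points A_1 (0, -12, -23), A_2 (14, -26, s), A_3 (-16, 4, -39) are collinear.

Collinearity requires A_1A_2 × A_1A_3 = 0; each component is linear in s.
The x-component gives (-16)s + (-144) = 0, so s = -9.
The remaining components then also vanish.

-9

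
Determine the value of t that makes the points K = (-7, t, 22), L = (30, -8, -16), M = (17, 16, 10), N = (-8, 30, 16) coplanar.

34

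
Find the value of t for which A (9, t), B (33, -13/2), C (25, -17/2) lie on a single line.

-25/2

The three points are collinear iff det[AB; AC] = 0.
This determinant is linear in t: (-8)t + (-100) = 0, so t = -25/2.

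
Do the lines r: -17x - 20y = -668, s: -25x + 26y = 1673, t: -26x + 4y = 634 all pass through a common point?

No

Lines aᵢx + bᵢy = cᵢ with pairwise distinct directions are concurrent exactly when det[aᵢ bᵢ cᵢ] = 0.
Here the determinant is 1728.
Nonzero, so no common point exists.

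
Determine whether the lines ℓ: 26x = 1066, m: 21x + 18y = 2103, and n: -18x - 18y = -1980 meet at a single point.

Intersecting ℓ and m: solving the 2×2 system gives (x, y) = (41, 69).
Substitute into n: (-18)(41) + (-18)(69) = -1980.
This equals -1980, so (41, 69) lies on all three lines and they are concurrent.

Yes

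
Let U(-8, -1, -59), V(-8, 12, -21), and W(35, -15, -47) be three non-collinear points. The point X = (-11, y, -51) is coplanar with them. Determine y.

3

A normal to the plane is n = UV × UW = (688, 1634, -559).
X lies in the plane iff n · UX = 0.
This gives (1634)y + (-4902) = 0, so y = 3.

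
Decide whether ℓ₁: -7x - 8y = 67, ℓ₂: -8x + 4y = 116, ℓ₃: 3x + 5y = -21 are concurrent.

Intersecting ℓ₁ and ℓ₂: solving the 2×2 system gives (x, y) = (-13, 3).
Substitute into ℓ₃: (3)(-13) + (5)(3) = -24.
But ℓ₃ requires -21 ≠ -24, so the three lines have no common point.

No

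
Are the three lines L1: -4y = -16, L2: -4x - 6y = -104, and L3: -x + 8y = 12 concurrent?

Lines aᵢx + bᵢy = cᵢ with pairwise distinct directions are concurrent exactly when det[aᵢ bᵢ cᵢ] = 0.
Here the determinant is 0.
It vanishes, so the lines are concurrent at (20, 4).

Yes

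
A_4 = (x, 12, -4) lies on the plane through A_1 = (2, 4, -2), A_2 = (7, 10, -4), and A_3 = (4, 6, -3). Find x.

The plane through A_1, A_2, A_3 has equation −2x + 1y − 2z = 4.
Substituting A_4: (-2)x + (20) = 4, so x = 8.

8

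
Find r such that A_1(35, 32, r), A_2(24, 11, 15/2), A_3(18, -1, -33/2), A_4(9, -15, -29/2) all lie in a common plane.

42

The points are coplanar iff A_1A_2 · (A_1A_3 × A_1A_4) = 0.
Expanding, this is linear in r: (24)r + (-1008) = 0.
So r = 42.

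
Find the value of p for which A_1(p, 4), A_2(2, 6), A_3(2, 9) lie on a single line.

The three points are collinear iff det[A_1A_2; A_1A_3] = 0.
This determinant is linear in p: (-3)p + (6) = 0, so p = 2.

2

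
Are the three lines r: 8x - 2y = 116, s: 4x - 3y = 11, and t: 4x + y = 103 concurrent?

Lines aᵢx + bᵢy = cᵢ with pairwise distinct directions are concurrent exactly when det[aᵢ bᵢ cᵢ] = 0.
Here the determinant is 32.
Nonzero, so no common point exists.

No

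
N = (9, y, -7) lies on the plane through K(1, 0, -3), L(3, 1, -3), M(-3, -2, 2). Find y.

4

A normal to the plane is n = KL × KM = (5, -10, 0).
N lies in the plane iff n · KN = 0.
This gives (-10)y + (40) = 0, so y = 4.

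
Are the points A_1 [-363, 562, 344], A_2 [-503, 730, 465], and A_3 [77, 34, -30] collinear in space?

A_1A_2 = (-140, 168, 121), A_1A_3 = (440, -528, -374).
A_1A_2 × A_1A_3 = (1056, 880, 0).
The cross product is nonzero, so the points do not lie on one line.

No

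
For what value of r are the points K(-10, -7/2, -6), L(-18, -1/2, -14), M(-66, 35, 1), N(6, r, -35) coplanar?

The points are coplanar iff KL · (KM × KN) = 0.
Expanding, this is linear in r: (504)r + (11088) = 0.
So r = -22.

-22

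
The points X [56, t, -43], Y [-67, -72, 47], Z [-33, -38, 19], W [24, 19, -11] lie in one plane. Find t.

Coplanarity ⇔ det[XY; XZ; XW] = 0.
Expanding, this is linear in t: (576)t + (-29376) = 0.
So t = 51.

51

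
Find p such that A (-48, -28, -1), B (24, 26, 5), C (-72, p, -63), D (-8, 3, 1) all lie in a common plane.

-1

Normal to plane ABD: n = (-78, 96, 72); plane equation n·P = 984.
Requiring n·C = 984: (96)p + (1080) = 984.
So p = -1.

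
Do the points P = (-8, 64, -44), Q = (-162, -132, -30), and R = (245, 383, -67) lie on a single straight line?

PQ = (-154, -196, 14), PR = (253, 319, -23).
Comparing components 2 and 3: (-196)(-23) − (14)(319) = 42 ≠ 0, so PQ and PR are not parallel and the points are not collinear.

No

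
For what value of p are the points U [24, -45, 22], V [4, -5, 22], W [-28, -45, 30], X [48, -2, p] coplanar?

The points are coplanar iff UV · (UW × UX) = 0.
Expanding, this is linear in p: (2080)p + (-31200) = 0.
So p = 15.

15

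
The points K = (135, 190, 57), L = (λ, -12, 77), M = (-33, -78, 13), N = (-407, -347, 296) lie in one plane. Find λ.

Coplanarity ⇔ det[KL; KM; KN] = 0.
Expanding, this is linear in λ: (-87680)λ + (-2192000) = 0.
So λ = -25.

-25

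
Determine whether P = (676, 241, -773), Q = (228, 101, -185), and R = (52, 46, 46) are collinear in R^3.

Yes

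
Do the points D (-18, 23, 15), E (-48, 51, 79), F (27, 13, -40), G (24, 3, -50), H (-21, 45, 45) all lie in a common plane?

No

The plane through D, E, F has normal n = DE × DF = (-900, 1230, -960) and equation n·P = 30090.
Checking the remaining points: n·G = 30090, n·H = 31050.
Since n·H = 31050 ≠ 30090, H is off the plane and the points are not all coplanar.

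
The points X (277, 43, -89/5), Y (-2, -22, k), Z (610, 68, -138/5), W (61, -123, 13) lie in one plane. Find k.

-12/5

Normal to plane XZW: n = (-4284/5, -40698/5, -49878); plane equation n·P = 300492.
Requiring n·Y = 300492: (-49878)k + (903924/5) = 300492.
So k = -12/5.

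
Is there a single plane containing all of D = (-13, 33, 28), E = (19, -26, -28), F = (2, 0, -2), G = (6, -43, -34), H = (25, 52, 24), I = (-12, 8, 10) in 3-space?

Yes

The plane through D, E, F has normal n = DE × DF = (-78, 120, -171) and equation n·P = 186.
Checking the remaining points: n·G = 186, n·H = 186, n·I = 186.
All equal 186, so all 6 points lie in one plane.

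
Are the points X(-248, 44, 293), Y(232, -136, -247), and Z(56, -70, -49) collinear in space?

Yes

XY = (480, -180, -540), XZ = (304, -114, -342).
XY × XZ = (0, 0, 0).
The cross product vanishes, so the three points are collinear.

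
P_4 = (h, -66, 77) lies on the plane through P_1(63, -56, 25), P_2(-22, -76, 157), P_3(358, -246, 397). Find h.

38

A normal to the plane is n = P_1P_2 × P_1P_3 = (17640, 70560, 22050).
P_4 lies in the plane iff n · P_1P_4 = 0.
This gives (17640)h + (-670320) = 0, so h = 38.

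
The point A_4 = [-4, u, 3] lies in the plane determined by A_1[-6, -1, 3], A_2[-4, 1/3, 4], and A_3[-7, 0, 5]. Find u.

-1/3

Coplanarity requires A_1A_2 · (A_1A_3 × A_1A_4) = 0.
A_1A_2 = (2, 4/3, 1), A_1A_3 = (-1, 1, 2); the triple product is linear in u with coefficient -5 and constant term -5/3.
Setting it to zero: u = -1/3.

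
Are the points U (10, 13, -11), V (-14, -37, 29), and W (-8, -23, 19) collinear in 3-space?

No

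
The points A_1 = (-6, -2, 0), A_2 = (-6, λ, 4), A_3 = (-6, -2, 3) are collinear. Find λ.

-2

Collinearity requires A_1A_2 × A_1A_3 = 0; each component is linear in λ.
The x-component gives (3)λ + (6) = 0, so λ = -2.
The remaining components then also vanish.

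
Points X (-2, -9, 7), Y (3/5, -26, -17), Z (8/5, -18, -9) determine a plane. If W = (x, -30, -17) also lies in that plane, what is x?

A normal to the plane is n = XY × XZ = (56, -224/5, 189/5).
W lies in the plane iff n · XW = 0.
This gives (56)x + (728/5) = 0, so x = -13/5.

-13/5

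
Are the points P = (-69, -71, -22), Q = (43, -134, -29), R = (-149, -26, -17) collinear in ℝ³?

PQ = (112, -63, -7), PR = (-80, 45, 5).
Each component of PR is -5/7 times the corresponding component of PQ, so PR = -5/7·PQ and the points are collinear.

Yes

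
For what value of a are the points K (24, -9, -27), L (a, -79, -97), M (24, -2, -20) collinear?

24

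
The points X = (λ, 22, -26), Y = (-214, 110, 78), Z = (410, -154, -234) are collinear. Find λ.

Collinearity requires XY × XZ = 0; each component is linear in λ.
The y-component gives (-312)λ + (-1872) = 0, so λ = -6.
The remaining components then also vanish.

-6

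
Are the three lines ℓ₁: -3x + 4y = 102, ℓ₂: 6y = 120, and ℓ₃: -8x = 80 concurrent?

The three lines meet at one point iff the augmented coefficient matrix [aᵢ bᵢ cᵢ] has rank < 3, i.e. its determinant vanishes.
Here the determinant is -384.
Nonzero, so no common point exists.

No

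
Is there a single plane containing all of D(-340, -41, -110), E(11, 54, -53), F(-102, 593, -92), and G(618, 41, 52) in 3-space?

The four points are coplanar iff the 3×3 determinant with rows DE, DF, DG is zero.
Rows: (351, 95, 57), (238, 634, 18), (958, 82, 162).
Expanding along the first row: (351)(101232) − (95)(21312) + (57)(-587856) = 0.
Zero determinant ⇒ coplanar.

Yes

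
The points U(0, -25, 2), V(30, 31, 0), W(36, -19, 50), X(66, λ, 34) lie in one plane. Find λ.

54

The points are coplanar iff UV · (UW × UX) = 0.
Expanding, this is linear in λ: (-1512)λ + (81648) = 0.
So λ = 54.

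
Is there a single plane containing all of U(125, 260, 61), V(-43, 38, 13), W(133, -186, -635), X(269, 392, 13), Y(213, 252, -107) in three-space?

No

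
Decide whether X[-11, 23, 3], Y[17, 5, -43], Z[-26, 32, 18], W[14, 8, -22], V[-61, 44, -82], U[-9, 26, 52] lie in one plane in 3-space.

The plane through X, Y, Z has normal n = XY × XZ = (144, 270, -18) and equation n·P = 4572.
Checking the remaining points: n·W = 4572, n·V = 4572, n·U = 4788.
Since n·U = 4788 ≠ 4572, U is off the plane and the points are not all coplanar.

No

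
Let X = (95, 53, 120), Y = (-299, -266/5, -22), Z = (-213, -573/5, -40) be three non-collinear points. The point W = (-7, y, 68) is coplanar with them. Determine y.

The plane through X, Y, Z has equation −(34036/5)x − 19304y + (166624/5)z = 2329180.
Substituting W: (-19304)y + (11568684/5) = 2329180, so y = -4/5.

-4/5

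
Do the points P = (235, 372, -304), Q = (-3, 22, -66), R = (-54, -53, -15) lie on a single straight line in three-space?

Yes

PQ = (-238, -350, 238), PR = (-289, -425, 289).
PQ × PR = (0, 0, 0).
The cross product vanishes, so the three points are collinear.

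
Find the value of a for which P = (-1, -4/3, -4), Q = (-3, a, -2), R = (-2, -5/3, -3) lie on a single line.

-2

Collinearity requires PQ × PR = 0; each component is linear in a.
The x-component gives (1)a + (2) = 0, so a = -2.
The remaining components then also vanish.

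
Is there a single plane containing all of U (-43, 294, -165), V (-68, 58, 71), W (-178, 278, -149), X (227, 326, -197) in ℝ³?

Yes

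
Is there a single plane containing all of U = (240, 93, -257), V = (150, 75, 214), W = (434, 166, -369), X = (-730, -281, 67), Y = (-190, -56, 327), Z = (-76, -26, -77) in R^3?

No

The plane through U, V, W has normal n = UV × UW = (-32367, 81294, -3078) and equation n·P = 583308.
Checking the remaining points: n·X = 578070, n·Y = 590760, n·Z = 583254.
Since n·X = 578070 ≠ 583308, X is off the plane and the points are not all coplanar.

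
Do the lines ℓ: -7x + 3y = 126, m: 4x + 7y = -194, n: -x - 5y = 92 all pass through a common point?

Lines aᵢx + bᵢy = cᵢ with pairwise distinct directions are concurrent exactly when det[aᵢ bᵢ cᵢ] = 0.
Here the determinant is 122.
Nonzero, so no common point exists.

No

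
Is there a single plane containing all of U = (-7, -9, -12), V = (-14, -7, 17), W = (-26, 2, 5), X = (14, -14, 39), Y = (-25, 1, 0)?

The plane through U, V, W has normal n = UV × UW = (-285, -432, -39) and equation n·P = 6351.
Checking the remaining points: n·X = 537, n·Y = 6693.
Since n·X = 537 ≠ 6351, X is off the plane and the points are not all coplanar.

No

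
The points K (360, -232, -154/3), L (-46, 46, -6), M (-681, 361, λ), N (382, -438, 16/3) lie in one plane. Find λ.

Normal to plane KLN: n = (25092, 24004, 77520); plane equation n·P = -515168.
Requiring n·M = -515168: (77520)λ + (-8422208) = -515168.
So λ = 102.

102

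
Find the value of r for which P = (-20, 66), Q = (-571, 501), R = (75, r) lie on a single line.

-9

Collinearity: (R − P) must be parallel to (Q − P) = (-551, 435).
Cross-multiplying the components: (r − 66)·(-551) = (95)·(435).
Solving gives r = -9.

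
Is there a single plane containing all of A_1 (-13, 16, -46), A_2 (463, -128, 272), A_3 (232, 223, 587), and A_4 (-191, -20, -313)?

With A_1 as base: A_1A_2 = (476, -144, 318), A_1A_3 = (245, 207, 633), A_1A_4 = (-178, -36, -267).
A_1A_3 × A_1A_4 = (-32481, -47259, 28026).
A_1A_2 · (A_1A_3 × A_1A_4) = 256608.
Since 256608 ≠ 0, the four points are not coplanar.

No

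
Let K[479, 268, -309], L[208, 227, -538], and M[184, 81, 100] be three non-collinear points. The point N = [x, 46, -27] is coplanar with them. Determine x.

-3

The plane through K, L, M has equation −59592x + 178394y + 38582z = 7343186.
Substituting N: (-59592)x + (7164410) = 7343186, so x = -3.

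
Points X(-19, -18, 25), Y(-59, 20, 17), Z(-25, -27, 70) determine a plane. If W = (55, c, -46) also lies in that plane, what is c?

A normal to the plane is n = XY × XZ = (1638, 1848, 588).
W lies in the plane iff n · XW = 0.
This gives (1848)c + (112728) = 0, so c = -61.

-61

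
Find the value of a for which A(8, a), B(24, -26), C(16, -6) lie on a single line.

14

The three points are collinear iff det[AB; AC] = 0.
This determinant is linear in a: (-8)a + (112) = 0, so a = 14.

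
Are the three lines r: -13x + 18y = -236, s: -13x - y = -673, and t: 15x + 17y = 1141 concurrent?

Yes

The three lines meet at one point iff the augmented coefficient matrix [aᵢ bᵢ cᵢ] has rank < 3, i.e. its determinant vanishes.
Here the determinant is 0.
It vanishes, so the lines are concurrent at (50, 23).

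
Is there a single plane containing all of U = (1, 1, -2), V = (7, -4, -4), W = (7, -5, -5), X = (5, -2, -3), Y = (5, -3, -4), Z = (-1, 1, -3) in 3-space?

The plane through U, V, W has normal n = UV × UW = (3, 6, -6) and equation n·P = 21.
Checking the remaining points: n·X = 21, n·Y = 21, n·Z = 21.
All equal 21, so all 6 points lie in one plane.

Yes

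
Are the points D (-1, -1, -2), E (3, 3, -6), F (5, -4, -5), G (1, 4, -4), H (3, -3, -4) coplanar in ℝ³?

The plane through D, E, F has normal n = DE × DF = (-24, -12, -36) and equation n·P = 108.
Checking the remaining points: n·G = 72, n·H = 108.
Since n·G = 72 ≠ 108, G is off the plane and the points are not all coplanar.

No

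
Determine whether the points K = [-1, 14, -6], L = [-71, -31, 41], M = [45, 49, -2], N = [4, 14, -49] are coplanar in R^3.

A normal to the plane through K, L, M is n = KL × KM = (-1825, 2442, -380).
The plane has equation n·P = 38293. For N: n·N = 45508.
45508 ≠ 38293, so N is off the plane.

No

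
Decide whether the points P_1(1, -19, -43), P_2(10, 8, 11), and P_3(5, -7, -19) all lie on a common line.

Yes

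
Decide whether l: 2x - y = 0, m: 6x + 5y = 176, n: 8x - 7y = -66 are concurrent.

Yes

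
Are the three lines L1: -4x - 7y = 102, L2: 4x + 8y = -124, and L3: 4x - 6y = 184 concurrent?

Lines aᵢx + bᵢy = cᵢ with pairwise distinct directions are concurrent exactly when det[aᵢ bᵢ cᵢ] = 0.
Here the determinant is 0.
It vanishes, so the lines are concurrent at (13, -22).

Yes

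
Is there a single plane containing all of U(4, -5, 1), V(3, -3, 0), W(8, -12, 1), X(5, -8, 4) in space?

With U as base: UV = (-1, 2, -1), UW = (4, -7, 0), UX = (1, -3, 3).
UW × UX = (-21, -12, -5).
UV · (UW × UX) = 2.
Since 2 ≠ 0, the four points are not coplanar.

No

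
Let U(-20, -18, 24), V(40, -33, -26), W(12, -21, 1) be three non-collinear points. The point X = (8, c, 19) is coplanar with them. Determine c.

The plane through U, V, W has equation 195x − 220y + 300z = 7260.
Substituting X: (-220)c + (7260) = 7260, so c = 0.

0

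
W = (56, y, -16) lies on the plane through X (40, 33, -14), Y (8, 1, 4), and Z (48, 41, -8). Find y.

49

A normal to the plane is n = XY × XZ = (-336, 336, 0).
W lies in the plane iff n · XW = 0.
This gives (336)y + (-16464) = 0, so y = 49.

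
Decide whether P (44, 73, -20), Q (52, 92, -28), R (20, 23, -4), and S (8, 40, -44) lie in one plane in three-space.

Yes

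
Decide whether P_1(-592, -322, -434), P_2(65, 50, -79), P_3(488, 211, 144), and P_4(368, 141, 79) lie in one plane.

The four points are coplanar iff the 3×3 determinant with rows P_1P_2, P_1P_3, P_1P_4 is zero.
Rows: (657, 372, 355), (1080, 533, 578), (960, 463, 513).
Expanding along the first row: (657)(5815) − (372)(-840) + (355)(-11640) = 735.
Nonzero ⇒ not coplanar.

No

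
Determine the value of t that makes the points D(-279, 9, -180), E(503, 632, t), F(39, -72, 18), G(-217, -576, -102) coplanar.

250

Normal to plane DFG: n = (109512, -12528, -181008); plane equation n·P = 1914840.
Requiring n·E = 1914840: (-181008)t + (47166840) = 1914840.
So t = 250.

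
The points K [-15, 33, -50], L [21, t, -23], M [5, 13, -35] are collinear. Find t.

Direction KM = (20, -20, 15). From the x-coordinate of L, the parameter along the line is τ = (21 − (-15))/20 = 9/5.
Then t = 33 + 9/5·(-20) = -3.

-3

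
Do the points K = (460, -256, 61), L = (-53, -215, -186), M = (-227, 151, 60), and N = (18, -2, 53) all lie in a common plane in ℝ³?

A normal to the plane through K, L, M is n = KL × KM = (100488, 169176, -180624).
The plane has equation n·P = -8102640. For N: n·N = -8102640.
Equal, so N lies in the plane and all four are coplanar.

Yes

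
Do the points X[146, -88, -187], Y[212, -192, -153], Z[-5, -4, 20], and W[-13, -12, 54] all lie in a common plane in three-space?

Yes

A normal to the plane through X, Y, Z is n = XY × XZ = (-24384, -18796, -10160).
The plane has equation n·P = -6096. For W: n·W = -6096.
Equal, so W lies in the plane and all four are coplanar.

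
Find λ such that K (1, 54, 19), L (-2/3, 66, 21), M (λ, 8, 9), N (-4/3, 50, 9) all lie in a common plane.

20/3

Normal to plane KLN: n = (-112, -64/3, 104/3); plane equation n·P = -1816/3.
Requiring n·M = -1816/3: (-112)λ + (424/3) = -1816/3.
So λ = 20/3.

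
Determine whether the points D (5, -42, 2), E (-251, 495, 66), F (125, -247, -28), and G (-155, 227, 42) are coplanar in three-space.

A normal to the plane through D, E, F is n = DE × DF = (-2990, 0, -11960).
The plane has equation n·P = -38870. For G: n·G = -38870.
Equal, so G lies in the plane and all four are coplanar.

Yes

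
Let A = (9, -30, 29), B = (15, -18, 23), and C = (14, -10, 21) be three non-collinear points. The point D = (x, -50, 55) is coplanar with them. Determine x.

The plane through A, B, C has equation 24x + 18y + 60z = 1416.
Substituting D: (24)x + (2400) = 1416, so x = -41.

-41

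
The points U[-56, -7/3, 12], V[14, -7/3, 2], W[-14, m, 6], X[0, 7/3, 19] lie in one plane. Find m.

-7/3

Coplanarity ⇔ det[UV; UW; UX] = 0.
Expanding, this is linear in m: (1050)m + (2450) = 0.
So m = -7/3.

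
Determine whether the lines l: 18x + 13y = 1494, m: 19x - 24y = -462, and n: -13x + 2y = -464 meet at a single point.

No

Lines aᵢx + bᵢy = cᵢ with pairwise distinct directions are concurrent exactly when det[aᵢ bᵢ cᵢ] = 0.
Here the determinant is 410.
Nonzero, so no common point exists.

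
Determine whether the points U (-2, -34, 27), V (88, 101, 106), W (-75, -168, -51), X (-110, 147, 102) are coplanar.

No

A normal to the plane through U, V, W is n = UV × UW = (56, 1253, -2205).
The plane has equation n·P = -102249. For X: n·X = -46879.
-46879 ≠ -102249, so X is off the plane.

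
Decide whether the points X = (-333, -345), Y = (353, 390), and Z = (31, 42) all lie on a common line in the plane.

XY = (686, 735), XZ = (364, 387).
If collinear, XZ would be a scalar multiple of XY. But (686)·(387) ≠ (735)·(364) (difference -2058), so they are not parallel; the points are not collinear.

No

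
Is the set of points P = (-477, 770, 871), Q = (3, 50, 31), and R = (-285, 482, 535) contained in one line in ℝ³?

PQ = (480, -720, -840), PR = (192, -288, -336).
PQ × PR = (0, 0, 0).
The cross product vanishes, so the three points are collinear.

Yes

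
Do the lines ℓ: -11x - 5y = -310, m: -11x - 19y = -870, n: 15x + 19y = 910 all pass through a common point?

Intersecting ℓ and m: solving the 2×2 system gives (x, y) = (10, 40).
Substitute into n: (15)(10) + (19)(40) = 910.
This equals 910, so (10, 40) lies on all three lines and they are concurrent.

Yes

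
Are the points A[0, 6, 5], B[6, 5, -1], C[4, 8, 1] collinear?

No

AB = (6, -1, -6), AC = (4, 2, -4).
Comparing components 2 and 3: (-1)(-4) − (-6)(2) = 16 ≠ 0, so AB and AC are not parallel and the points are not collinear.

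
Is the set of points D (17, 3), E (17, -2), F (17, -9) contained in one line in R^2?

Yes

DE = (0, -5), DF = (0, -12).
det[DE; DF] = (0)(-12) − (-5)(0) = 0.
The determinant is zero, so the points are collinear.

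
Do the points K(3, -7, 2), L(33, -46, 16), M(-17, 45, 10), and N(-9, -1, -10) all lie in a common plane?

A normal to the plane through K, L, M is n = KL × KM = (-1040, -520, 780).
The plane has equation n·P = 2080. For N: n·N = 2080.
Equal, so N lies in the plane and all four are coplanar.

Yes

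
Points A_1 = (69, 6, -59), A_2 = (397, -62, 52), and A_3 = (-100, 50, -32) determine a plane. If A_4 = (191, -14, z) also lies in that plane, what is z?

32

A normal to the plane is n = A_1A_2 × A_1A_3 = (-6720, -27615, 2940).
A_4 lies in the plane iff n · A_1A_4 = 0.
This gives (2940)z + (-94080) = 0, so z = 32.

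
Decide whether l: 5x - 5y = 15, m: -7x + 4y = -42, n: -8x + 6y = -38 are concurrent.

Yes

Intersecting l and m: solving the 2×2 system gives (x, y) = (10, 7).
Substitute into n: (-8)(10) + (6)(7) = -38.
This equals -38, so (10, 7) lies on all three lines and they are concurrent.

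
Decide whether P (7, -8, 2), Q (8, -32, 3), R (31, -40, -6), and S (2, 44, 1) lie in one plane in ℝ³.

Yes

A normal to the plane through P, Q, R is n = PQ × PR = (224, 32, 544).
The plane has equation n·X = 2400. For S: n·S = 2400.
Equal, so S lies in the plane and all four are coplanar.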